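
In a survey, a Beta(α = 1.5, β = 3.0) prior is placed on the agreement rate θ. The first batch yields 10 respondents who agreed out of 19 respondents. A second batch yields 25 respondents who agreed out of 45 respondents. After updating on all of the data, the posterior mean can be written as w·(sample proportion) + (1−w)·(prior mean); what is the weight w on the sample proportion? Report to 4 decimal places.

The Beta prior is conjugate to a Binomial/Bernoulli likelihood; the update adds successes to α and failures to β.
Total number of respondents: n = 19 + 45 = 64.
Posterior mean = (α₀+k)/(α₀+β₀+n) = [n/(α₀+β₀+n)]·(k/n) + [(α₀+β₀)/(α₀+β₀+n)]·α₀/(α₀+β₀), so only n and the prior enter the weight.
The weight on the data is w = n/(α₀+β₀+n) = 64/(1.5+3.0+64) = 64/68.5 = 0.9343.

0.9343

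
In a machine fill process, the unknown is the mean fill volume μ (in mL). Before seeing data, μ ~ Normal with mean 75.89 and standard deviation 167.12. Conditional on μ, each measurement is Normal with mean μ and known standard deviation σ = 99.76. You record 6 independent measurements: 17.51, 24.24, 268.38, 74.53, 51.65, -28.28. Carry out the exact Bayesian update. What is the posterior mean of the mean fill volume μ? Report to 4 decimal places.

68.4470

For Normal data with known variance σ², a Normal(μ₀, σ₀²) prior on μ is conjugate. Posterior precision = 1/σ₀² + n/σ²; posterior mean is the precision-weighted average of μ₀ and x̄.
Σxᵢ = 17.51 + 24.24 + 268.38 + 74.53 + 51.65 + (-28.28) = 408.03, so n·x̄ = 408.03.
σ₀² = 167.12² = 27929.0944, σ² = 99.76² = 9952.0576; σ² + n·σ₀² = 9952.0576 + 6·27929.0944 = 177526.624.
Posterior mean = (μ₀/σ₀² + n·x̄/σ²)/(1/σ₀² + n/σ²) = (σ²·μ₀ + σ₀²·n·x̄)/(σ² + n·σ₀²) = (9952.0576·75.89 + 27929.0944·408.03)/177526.624 = 12151170.039296/177526.624 = 68.4470.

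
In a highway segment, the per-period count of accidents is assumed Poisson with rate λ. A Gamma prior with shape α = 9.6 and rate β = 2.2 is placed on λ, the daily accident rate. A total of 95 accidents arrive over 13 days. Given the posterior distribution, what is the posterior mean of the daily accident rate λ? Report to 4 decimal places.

6.8816

With a Gamma(shape α, rate β) prior, the Poisson likelihood is conjugate: the posterior is Gamma(α + ΣXᵢ, β + n).
Posterior: Gamma(α+S, β+n) = Gamma(9.6+95, 2.2+13) = Gamma(104.6, 15.2).
Posterior mean = α/β = 104.6/15.2 = 6.8816.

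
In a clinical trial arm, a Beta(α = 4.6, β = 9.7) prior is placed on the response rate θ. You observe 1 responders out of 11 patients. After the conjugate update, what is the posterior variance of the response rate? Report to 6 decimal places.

0.006553

The Beta prior is conjugate to a Binomial/Bernoulli likelihood; the update adds successes to α and failures to β.
Posterior: Beta(α+k, β+n−k) = Beta(4.6+1, 9.7+10) = Beta(5.6, 19.7).
Var = αβ/((α+β)²(α+β+1)) = 5.6·19.7/(25.3²·26.3) = 0.006553.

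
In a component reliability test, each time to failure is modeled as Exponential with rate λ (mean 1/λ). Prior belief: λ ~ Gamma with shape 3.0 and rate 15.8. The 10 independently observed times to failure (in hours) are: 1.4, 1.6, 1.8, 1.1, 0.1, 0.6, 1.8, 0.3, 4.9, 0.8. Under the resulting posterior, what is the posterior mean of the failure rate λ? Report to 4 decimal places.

0.4305

With a Gamma(shape α, rate β) prior on the exponential rate λ, the posterior after n observations with total T = Σxᵢ is Gamma(α+n, β+T).
Sum of observations T = 14.4 hours; n = 10.
Posterior: Gamma(3.0+10, 15.8+14.4) = Gamma(13.0, 30.2).
Posterior mean of λ = α/β = 13.0/30.2 = 0.4305.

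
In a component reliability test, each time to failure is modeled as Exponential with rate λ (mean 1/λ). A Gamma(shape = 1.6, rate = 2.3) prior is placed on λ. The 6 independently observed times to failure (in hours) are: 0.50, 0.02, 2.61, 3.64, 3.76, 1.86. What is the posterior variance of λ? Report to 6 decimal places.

0.035218

With a Gamma(shape α, rate β) prior on the exponential rate λ, the posterior after n observations with total T = Σxᵢ is Gamma(α+n, β+T).
Sum of observations T = 12.39 hours; n = 6.
Posterior: Gamma(1.6+6, 2.3+12.39) = Gamma(7.6, 14.69).
Var = α/β² = 0.035218.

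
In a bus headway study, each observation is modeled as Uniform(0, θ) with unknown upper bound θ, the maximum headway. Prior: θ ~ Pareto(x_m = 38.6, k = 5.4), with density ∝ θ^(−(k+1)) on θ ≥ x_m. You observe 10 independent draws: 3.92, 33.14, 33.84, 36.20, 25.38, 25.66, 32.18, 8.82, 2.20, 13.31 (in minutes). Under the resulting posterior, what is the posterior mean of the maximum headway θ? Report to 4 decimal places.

A Pareto(scale x_m, shape k) prior on the upper bound θ of Uniform(0, θ) is conjugate: posterior is Pareto(max(x_m, max xᵢ), k + n).
Sample maximum = 36.20; prior scale x_m = 38.6 → posterior scale = max = 38.60.
Posterior shape = 5.4 + 10 = 15.4.
E[θ|data] = k·x_m/(k−1) = 15.4·38.60/14.4 = 41.2806.

41.2806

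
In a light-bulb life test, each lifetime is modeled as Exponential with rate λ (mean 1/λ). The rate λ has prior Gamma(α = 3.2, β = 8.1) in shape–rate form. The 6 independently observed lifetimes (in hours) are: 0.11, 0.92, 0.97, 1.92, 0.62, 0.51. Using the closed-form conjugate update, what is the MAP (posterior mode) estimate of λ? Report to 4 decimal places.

0.6236

With a Gamma(shape α, rate β) prior on the exponential rate λ, the posterior after n observations with total T = Σxᵢ is Gamma(α+n, β+T).
Sum of observations T = 5.05 hours; n = 6.
Posterior: Gamma(3.2+6, 8.1+5.05) = Gamma(9.2, 13.15).
Mode = (α−1)/β = 0.6236.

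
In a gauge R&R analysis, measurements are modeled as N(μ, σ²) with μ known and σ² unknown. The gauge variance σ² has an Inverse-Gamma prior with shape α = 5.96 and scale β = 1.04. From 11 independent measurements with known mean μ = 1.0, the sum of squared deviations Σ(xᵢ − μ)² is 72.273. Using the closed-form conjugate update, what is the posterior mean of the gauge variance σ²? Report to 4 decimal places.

With known mean μ and an Inverse-Gamma(α, β) prior on σ², the Normal likelihood is conjugate: posterior is Inv-Gamma(α + n/2, β + Σ(xᵢ−μ)²/2).
Posterior: Inv-Gamma(5.96 + 11/2, 1.04 + 72.273/2) = Inv-Gamma(11.46, 37.1765).
E[σ²|data] = β/(α−1) = 37.1765/10.46 = 3.5542.

3.5542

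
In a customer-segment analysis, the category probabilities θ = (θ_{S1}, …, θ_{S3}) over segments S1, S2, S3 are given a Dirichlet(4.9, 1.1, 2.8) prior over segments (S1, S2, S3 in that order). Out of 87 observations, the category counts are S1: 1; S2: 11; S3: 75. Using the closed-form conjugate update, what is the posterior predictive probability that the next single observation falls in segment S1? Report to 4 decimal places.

0.0616

The Dirichlet prior is conjugate to the Multinomial likelihood: each posterior αⱼ = prior αⱼ + observed count nⱼ.
Posterior concentration: (5.9, 12.1, 77.8), total = 95.8.
P(next = S1 | data) = α_{S1}/Σα = 0.0616.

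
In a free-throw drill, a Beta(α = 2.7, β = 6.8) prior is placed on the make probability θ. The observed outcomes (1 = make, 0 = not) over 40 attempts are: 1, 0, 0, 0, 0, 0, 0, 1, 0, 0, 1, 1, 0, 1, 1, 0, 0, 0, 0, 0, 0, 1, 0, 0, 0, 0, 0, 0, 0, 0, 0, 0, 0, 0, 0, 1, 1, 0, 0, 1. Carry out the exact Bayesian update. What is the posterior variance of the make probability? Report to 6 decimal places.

0.003777

The Beta prior is conjugate to a Binomial/Bernoulli likelihood; the update adds successes to α and failures to β.
Posterior: Beta(α+k, β+n−k) = Beta(2.7+10, 6.8+30) = Beta(12.7, 36.8).
Var = αβ/((α+β)²(α+β+1)) = 12.7·36.8/(49.5²·50.5) = 0.003777.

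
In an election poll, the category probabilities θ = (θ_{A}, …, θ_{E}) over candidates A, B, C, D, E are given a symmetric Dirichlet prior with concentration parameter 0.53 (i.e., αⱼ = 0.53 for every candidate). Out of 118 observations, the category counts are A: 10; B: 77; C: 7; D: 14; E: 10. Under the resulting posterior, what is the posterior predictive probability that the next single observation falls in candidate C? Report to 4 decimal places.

The Dirichlet prior is conjugate to the Multinomial likelihood: each posterior αⱼ = prior αⱼ + observed count nⱼ.
Posterior concentration: (10.53, 77.53, 7.53, 14.53, 10.53), total = 120.65.
P(next = C | data) = α_{C}/Σα = 0.0624.

0.0624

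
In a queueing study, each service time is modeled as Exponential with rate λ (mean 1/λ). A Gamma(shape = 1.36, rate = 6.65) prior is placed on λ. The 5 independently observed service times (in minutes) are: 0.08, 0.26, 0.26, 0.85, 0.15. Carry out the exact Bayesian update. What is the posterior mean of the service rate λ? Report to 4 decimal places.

With a Gamma(shape α, rate β) prior on the exponential rate λ, the posterior after n observations with total T = Σxᵢ is Gamma(α+n, β+T).
Sum of observations T = 1.60 minutes; n = 5.
Posterior: Gamma(1.36+5, 6.65+1.60) = Gamma(6.36, 8.25).
Posterior mean of λ = α/β = 6.36/8.25 = 0.7709.

0.7709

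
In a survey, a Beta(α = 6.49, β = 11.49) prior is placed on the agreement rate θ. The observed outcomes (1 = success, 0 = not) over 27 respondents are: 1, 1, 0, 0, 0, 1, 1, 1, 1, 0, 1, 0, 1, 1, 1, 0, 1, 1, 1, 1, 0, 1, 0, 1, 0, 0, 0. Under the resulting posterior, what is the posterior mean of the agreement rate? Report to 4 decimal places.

0.5000

The Beta prior is conjugate to a Binomial/Bernoulli likelihood; the update adds successes to α and failures to β.
Posterior: Beta(α+k, β+n−k) = Beta(6.49+16, 11.49+11) = Beta(22.49, 22.49).
Posterior mean = α/(α+β) = 22.49/44.98 = 0.5000.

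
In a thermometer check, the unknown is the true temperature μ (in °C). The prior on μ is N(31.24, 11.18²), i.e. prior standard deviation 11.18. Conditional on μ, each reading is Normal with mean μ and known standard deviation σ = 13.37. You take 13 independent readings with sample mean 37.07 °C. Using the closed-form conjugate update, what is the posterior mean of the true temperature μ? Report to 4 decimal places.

For Normal data with known variance σ², a Normal(μ₀, σ₀²) prior on μ is conjugate. Posterior precision = 1/σ₀² + n/σ²; posterior mean is the precision-weighted average of μ₀ and x̄.
n·x̄ = 13·37.07 = 481.91.
σ₀² = 11.18² = 124.9924, σ² = 13.37² = 178.7569; σ² + n·σ₀² = 178.7569 + 13·124.9924 = 1803.6581.
Posterior mean = (μ₀/σ₀² + n·x̄/σ²)/(1/σ₀² + n/σ²) = (σ²·μ₀ + σ₀²·n·x̄)/(σ² + n·σ₀²) = (178.7569·31.24 + 124.9924·481.91)/1803.6581 = 65819.45304/1803.6581 = 36.4922.

36.4922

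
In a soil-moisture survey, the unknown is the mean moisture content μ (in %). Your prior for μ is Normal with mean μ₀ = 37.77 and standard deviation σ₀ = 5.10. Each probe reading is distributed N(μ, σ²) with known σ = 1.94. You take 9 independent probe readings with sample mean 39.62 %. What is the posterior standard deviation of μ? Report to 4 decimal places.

For Normal data with known variance σ², a Normal(μ₀, σ₀²) prior on μ is conjugate. Posterior precision = 1/σ₀² + n/σ²; posterior mean is the precision-weighted average of μ₀ and x̄.
σ₀² = 5.10² = 26.01, σ² = 1.94² = 3.7636; σ² + n·σ₀² = 3.7636 + 9·26.01 = 237.8536.
Posterior precision = 1/σ₀² + n/σ² = 1/26.01 + 9/3.7636 = (σ² + n·σ₀²)/(σ₀²σ²) = 237.8536/(26.01·3.7636); posterior variance σₙ² = σ₀²σ²/(σ² + n·σ₀²) = 26.01·3.7636/237.8536 = 0.411561.
Posterior SD = √σₙ² = √(26.01·3.7636/237.8536) = 0.6415.

0.6415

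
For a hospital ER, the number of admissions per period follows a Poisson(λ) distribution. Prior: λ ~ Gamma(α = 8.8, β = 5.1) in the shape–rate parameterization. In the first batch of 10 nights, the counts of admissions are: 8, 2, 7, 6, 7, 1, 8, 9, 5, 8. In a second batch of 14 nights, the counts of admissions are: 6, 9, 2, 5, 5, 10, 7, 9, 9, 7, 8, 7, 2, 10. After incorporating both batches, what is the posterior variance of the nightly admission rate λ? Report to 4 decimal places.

0.1958

With a Gamma(shape α, rate β) prior, the Poisson likelihood is conjugate: the posterior is Gamma(α + ΣXᵢ, β + n).
Batch 1: sum of counts S = 61 over n = 10 nights.
After batch 1: Gamma(α+S, β+n) = Gamma(8.8+61, 5.1+10) = Gamma(69.8, 15.1).
Batch 2: sum of counts S = 96 over n = 14 nights.
After batch 2: Gamma(α+S, β+n) = Gamma(69.8+96, 15.1+14) = Gamma(165.8, 29.1).
Var = α/β² = 165.8/29.1² = 0.1958.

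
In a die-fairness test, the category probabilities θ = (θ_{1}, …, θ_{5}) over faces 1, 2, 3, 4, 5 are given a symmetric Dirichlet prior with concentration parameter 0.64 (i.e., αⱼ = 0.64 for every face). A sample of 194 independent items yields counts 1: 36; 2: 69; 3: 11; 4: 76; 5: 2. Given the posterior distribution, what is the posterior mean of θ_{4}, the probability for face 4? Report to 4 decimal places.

0.3886

The Dirichlet prior is conjugate to the Multinomial likelihood: each posterior αⱼ = prior αⱼ + observed count nⱼ.
Posterior concentration: (36.64, 69.64, 11.64, 76.64, 2.64), total = 197.20.
E[θ_{4}|data] = α_{4}/Σα = 76.64/197.20 = 0.3886.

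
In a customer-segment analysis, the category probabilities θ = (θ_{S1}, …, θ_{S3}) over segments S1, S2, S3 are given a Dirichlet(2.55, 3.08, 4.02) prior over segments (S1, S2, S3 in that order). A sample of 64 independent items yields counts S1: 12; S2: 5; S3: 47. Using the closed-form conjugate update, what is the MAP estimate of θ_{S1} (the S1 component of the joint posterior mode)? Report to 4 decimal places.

0.1918

The Dirichlet prior is conjugate to the Multinomial likelihood: each posterior αⱼ = prior αⱼ + observed count nⱼ.
Posterior concentration: (14.55, 8.08, 51.02), total = 73.65.
Joint mode component: (α_{S1}−1)/(Σα−K) = 13.55/70.65 = 0.1918.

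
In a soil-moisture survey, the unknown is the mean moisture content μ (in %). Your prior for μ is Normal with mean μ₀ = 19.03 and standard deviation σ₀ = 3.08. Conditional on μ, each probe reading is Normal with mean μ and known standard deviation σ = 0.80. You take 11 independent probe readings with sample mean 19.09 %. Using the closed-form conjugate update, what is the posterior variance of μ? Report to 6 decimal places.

0.057827

For Normal data with known variance σ², a Normal(μ₀, σ₀²) prior on μ is conjugate. Posterior precision = 1/σ₀² + n/σ²; posterior mean is the precision-weighted average of μ₀ and x̄.
σ₀² = 3.08² = 9.4864, σ² = 0.80² = 0.64; σ² + n·σ₀² = 0.64 + 11·9.4864 = 104.9904.
Posterior precision = 1/σ₀² + n/σ² = 1/9.4864 + 11/0.64 = (σ² + n·σ₀²)/(σ₀²σ²) = 104.9904/(9.4864·0.64); posterior variance σₙ² = σ₀²σ²/(σ² + n·σ₀²) = 9.4864·0.64/104.9904 = 0.057827.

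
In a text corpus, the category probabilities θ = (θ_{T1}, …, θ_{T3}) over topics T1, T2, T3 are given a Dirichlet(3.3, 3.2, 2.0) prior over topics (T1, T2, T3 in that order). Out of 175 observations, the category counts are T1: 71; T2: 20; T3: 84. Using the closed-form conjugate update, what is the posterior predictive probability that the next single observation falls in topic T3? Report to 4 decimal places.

0.4687

The Dirichlet prior is conjugate to the Multinomial likelihood: each posterior αⱼ = prior αⱼ + observed count nⱼ.
Posterior concentration: (74.3, 23.2, 86.0), total = 183.5.
P(next = T3 | data) = α_{T3}/Σα = 0.4687.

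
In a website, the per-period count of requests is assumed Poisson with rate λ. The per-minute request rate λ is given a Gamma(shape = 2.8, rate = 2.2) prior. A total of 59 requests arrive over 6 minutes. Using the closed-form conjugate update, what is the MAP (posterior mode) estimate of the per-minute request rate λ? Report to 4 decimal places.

With a Gamma(shape α, rate β) prior, the Poisson likelihood is conjugate: the posterior is Gamma(α + ΣXᵢ, β + n).
Posterior: Gamma(α+S, β+n) = Gamma(2.8+59, 2.2+6) = Gamma(61.8, 8.2).
Mode of Gamma(α,β) for α≥1 is (α−1)/β = 60.8/8.2 = 7.4146.

7.4146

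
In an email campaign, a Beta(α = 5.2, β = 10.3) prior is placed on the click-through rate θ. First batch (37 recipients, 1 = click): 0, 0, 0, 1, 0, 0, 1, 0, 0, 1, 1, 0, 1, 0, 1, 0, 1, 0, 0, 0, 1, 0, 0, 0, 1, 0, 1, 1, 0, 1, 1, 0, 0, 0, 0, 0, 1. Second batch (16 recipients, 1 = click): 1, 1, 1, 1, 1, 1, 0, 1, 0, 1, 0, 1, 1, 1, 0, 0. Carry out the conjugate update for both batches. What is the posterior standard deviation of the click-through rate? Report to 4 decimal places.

0.0596

The Beta prior is conjugate to a Binomial/Bernoulli likelihood; the update adds successes to α and failures to β.
After batch 1: Beta(5.2+14, 10.3+23) = Beta(19.2, 33.3).
After batch 2: Beta(19.2+11, 33.3+5) = Beta(30.2, 38.3).
Var = αβ/((α+β)²(α+β+1)) = 30.2·38.3/(68.5²·69.5) = 0.00354683; SD = √0.00354683 = 0.0596.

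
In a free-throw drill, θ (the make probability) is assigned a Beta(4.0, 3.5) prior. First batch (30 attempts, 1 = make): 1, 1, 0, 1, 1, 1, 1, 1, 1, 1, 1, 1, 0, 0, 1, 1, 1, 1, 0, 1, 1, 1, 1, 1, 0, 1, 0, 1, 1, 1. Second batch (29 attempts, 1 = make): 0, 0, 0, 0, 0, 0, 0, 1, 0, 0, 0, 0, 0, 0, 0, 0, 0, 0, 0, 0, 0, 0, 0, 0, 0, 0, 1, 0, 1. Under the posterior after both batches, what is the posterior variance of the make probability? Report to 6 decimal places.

0.003687

The Beta prior is conjugate to a Binomial/Bernoulli likelihood; the update adds successes to α and failures to β.
After batch 1: Beta(4.0+24, 3.5+6) = Beta(28.0, 9.5).
After batch 2: Beta(28.0+3, 9.5+26) = Beta(31.0, 35.5).
Var = αβ/((α+β)²(α+β+1)) = 31.0·35.5/(66.5²·67.5) = 0.003687.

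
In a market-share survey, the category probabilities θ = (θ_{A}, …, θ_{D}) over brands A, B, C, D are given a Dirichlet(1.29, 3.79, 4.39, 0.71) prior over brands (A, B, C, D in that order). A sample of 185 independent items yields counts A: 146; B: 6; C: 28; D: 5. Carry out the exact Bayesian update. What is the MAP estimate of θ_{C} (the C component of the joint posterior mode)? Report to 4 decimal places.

The Dirichlet prior is conjugate to the Multinomial likelihood: each posterior αⱼ = prior αⱼ + observed count nⱼ.
Posterior concentration: (147.29, 9.79, 32.39, 5.71), total = 195.18.
Joint mode component: (α_{C}−1)/(Σα−K) = 31.39/191.18 = 0.1642.

0.1642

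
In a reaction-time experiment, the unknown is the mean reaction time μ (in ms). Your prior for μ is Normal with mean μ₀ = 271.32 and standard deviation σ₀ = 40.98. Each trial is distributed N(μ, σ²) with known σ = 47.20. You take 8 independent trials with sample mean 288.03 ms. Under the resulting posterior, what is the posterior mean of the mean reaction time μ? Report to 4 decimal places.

For Normal data with known variance σ², a Normal(μ₀, σ₀²) prior on μ is conjugate. Posterior precision = 1/σ₀² + n/σ²; posterior mean is the precision-weighted average of μ₀ and x̄.
n·x̄ = 8·288.03 = 2304.24.
σ₀² = 40.98² = 1679.3604, σ² = 47.20² = 2227.84; σ² + n·σ₀² = 2227.84 + 8·1679.3604 = 15662.7232.
Posterior mean = (μ₀/σ₀² + n·x̄/σ²)/(1/σ₀² + n/σ²) = (σ²·μ₀ + σ₀²·n·x̄)/(σ² + n·σ₀²) = (2227.84·271.32 + 1679.3604·2304.24)/15662.7232 = 4474106.956896/15662.7232 = 285.6532.

285.6532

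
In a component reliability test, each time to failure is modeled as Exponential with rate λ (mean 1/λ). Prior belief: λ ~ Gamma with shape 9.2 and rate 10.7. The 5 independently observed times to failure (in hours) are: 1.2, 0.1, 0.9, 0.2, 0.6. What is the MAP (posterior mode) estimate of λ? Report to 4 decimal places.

0.9635

With a Gamma(shape α, rate β) prior on the exponential rate λ, the posterior after n observations with total T = Σxᵢ is Gamma(α+n, β+T).
Sum of observations T = 3.0 hours; n = 5.
Posterior: Gamma(9.2+5, 10.7+3.0) = Gamma(14.2, 13.7).
Mode = (α−1)/β = 0.9635.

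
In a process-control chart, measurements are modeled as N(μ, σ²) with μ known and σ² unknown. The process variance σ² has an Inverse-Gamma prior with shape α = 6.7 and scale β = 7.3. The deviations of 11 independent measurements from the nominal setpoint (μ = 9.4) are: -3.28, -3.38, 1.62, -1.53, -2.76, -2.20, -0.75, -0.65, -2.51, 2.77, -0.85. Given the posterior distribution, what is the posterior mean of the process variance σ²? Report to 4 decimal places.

With known mean μ and an Inverse-Gamma(α, β) prior on σ², the Normal likelihood is conjugate: posterior is Inv-Gamma(α + n/2, β + Σ(xᵢ−μ)²/2).
Σ(xᵢ−μ)² = (-3.28)² + (-3.38)² + (1.62)² + (-1.53)² + (-2.76)² + (-2.20)² + (-0.75)² + (-0.65)² + (-2.51)² + (2.77)² + (-0.85)² = 55.2862.
Posterior: Inv-Gamma(6.7 + 11/2, 7.3 + 55.2862/2) = Inv-Gamma(12.20, 34.94310).
E[σ²|data] = β/(α−1) = 34.94310/11.20 = 3.1199.

3.1199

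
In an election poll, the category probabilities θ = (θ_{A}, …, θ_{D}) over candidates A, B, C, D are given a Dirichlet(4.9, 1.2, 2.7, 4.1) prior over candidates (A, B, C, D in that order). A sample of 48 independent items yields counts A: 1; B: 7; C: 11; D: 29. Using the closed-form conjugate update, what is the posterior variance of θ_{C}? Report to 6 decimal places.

0.002817

The Dirichlet prior is conjugate to the Multinomial likelihood: each posterior αⱼ = prior αⱼ + observed count nⱼ.
Posterior concentration: (5.9, 8.2, 13.7, 33.1), total = 60.9.
Var[θ_j] = α_j(Σα−α_j)/((Σα)²(Σα+1)) = 13.7·47.2/(60.9²·61.9) = 0.002817.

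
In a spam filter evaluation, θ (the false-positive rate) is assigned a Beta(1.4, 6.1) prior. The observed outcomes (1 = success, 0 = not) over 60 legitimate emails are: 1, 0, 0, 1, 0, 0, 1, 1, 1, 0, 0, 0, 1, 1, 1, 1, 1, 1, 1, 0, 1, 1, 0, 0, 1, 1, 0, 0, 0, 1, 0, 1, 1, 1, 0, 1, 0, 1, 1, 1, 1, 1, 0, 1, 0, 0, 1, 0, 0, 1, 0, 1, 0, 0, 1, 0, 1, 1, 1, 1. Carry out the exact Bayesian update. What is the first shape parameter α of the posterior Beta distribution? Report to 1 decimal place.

The Beta prior is conjugate to a Binomial/Bernoulli likelihood; the update adds successes to α and failures to β.
Posterior: Beta(α+k, β+n−k) = Beta(1.4+35, 6.1+25) = Beta(36.4, 31.1).
Posterior α = 36.4.

36.4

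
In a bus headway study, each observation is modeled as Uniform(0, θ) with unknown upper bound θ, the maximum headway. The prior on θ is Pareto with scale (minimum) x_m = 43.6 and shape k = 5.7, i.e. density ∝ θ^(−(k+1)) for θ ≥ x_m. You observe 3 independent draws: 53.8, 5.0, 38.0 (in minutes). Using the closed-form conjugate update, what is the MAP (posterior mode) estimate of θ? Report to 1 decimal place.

A Pareto(scale x_m, shape k) prior on the upper bound θ of Uniform(0, θ) is conjugate: posterior is Pareto(max(x_m, max xᵢ), k + n).
Sample maximum = 53.8; prior scale x_m = 43.6 → posterior scale = max = 53.8.
Posterior shape = 5.7 + 3 = 8.7.
The Pareto density is decreasing on [x_m, ∞), so the mode is x_m = 53.8.

53.8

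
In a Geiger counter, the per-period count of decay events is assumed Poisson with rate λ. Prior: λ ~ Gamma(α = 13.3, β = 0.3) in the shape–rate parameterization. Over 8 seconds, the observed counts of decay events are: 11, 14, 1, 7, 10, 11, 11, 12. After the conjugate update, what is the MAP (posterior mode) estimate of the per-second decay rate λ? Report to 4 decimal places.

10.7590

With a Gamma(shape α, rate β) prior, the Poisson likelihood is conjugate: the posterior is Gamma(α + ΣXᵢ, β + n).
Sum of counts S = 77 over n = 8 seconds.
Posterior: Gamma(α+S, β+n) = Gamma(13.3+77, 0.3+8) = Gamma(90.3, 8.3).
Mode of Gamma(α,β) for α≥1 is (α−1)/β = 89.3/8.3 = 10.7590.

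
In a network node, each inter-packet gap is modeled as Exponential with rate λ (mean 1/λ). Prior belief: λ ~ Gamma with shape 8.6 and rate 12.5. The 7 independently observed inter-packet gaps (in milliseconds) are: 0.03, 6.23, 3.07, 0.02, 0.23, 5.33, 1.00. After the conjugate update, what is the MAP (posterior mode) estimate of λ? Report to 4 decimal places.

With a Gamma(shape α, rate β) prior on the exponential rate λ, the posterior after n observations with total T = Σxᵢ is Gamma(α+n, β+T).
Sum of observations T = 15.91 milliseconds; n = 7.
Posterior: Gamma(8.6+7, 12.5+15.91) = Gamma(15.6, 28.41).
Mode = (α−1)/β = 0.5139.

0.5139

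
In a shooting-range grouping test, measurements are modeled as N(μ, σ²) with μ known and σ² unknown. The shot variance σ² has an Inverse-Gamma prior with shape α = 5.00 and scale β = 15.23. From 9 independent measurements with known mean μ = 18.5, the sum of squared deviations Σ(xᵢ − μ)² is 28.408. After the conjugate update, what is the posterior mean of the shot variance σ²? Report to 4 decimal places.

3.4628

With known mean μ and an Inverse-Gamma(α, β) prior on σ², the Normal likelihood is conjugate: posterior is Inv-Gamma(α + n/2, β + Σ(xᵢ−μ)²/2).
Posterior: Inv-Gamma(5.00 + 9/2, 15.23 + 28.408/2) = Inv-Gamma(9.50, 29.4340).
E[σ²|data] = β/(α−1) = 29.4340/8.50 = 3.4628.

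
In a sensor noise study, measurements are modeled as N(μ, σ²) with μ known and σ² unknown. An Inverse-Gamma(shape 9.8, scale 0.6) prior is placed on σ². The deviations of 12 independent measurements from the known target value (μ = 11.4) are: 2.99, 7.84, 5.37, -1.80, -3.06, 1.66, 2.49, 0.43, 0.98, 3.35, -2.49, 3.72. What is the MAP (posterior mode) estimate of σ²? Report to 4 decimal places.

4.5955

With known mean μ and an Inverse-Gamma(α, β) prior on σ², the Normal likelihood is conjugate: posterior is Inv-Gamma(α + n/2, β + Σ(xᵢ−μ)²/2).
Σ(xᵢ−μ)² = (2.99)² + (7.84)² + (5.37)² + (-1.80)² + (-3.06)² + (1.66)² + (2.49)² + (0.43)² + (0.98)² + (3.35)² + (-2.49)² + (3.72)² = 153.2082.
Posterior: Inv-Gamma(9.8 + 12/2, 0.6 + 153.2082/2) = Inv-Gamma(15.80, 77.20410).
Mode = β/(α+1) = 77.20410/16.80 = 4.5955.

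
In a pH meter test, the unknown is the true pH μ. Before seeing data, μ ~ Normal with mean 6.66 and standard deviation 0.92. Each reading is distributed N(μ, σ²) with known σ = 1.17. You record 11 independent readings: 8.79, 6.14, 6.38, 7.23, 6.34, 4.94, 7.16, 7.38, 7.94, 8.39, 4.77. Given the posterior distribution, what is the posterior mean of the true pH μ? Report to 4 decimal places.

For Normal data with known variance σ², a Normal(μ₀, σ₀²) prior on μ is conjugate. Posterior precision = 1/σ₀² + n/σ²; posterior mean is the precision-weighted average of μ₀ and x̄.
Σxᵢ = 8.79 + 6.14 + 6.38 + 7.23 + 6.34 + 4.94 + 7.16 + 7.38 + 7.94 + 8.39 + 4.77 = 75.46, so n·x̄ = 75.46.
σ₀² = 0.92² = 0.8464, σ² = 1.17² = 1.3689; σ² + n·σ₀² = 1.3689 + 11·0.8464 = 10.6793.
Posterior mean = (μ₀/σ₀² + n·x̄/σ²)/(1/σ₀² + n/σ²) = (σ²·μ₀ + σ₀²·n·x̄)/(σ² + n·σ₀²) = (1.3689·6.66 + 0.8464·75.46)/10.6793 = 72.986218/10.6793 = 6.8344.

6.8344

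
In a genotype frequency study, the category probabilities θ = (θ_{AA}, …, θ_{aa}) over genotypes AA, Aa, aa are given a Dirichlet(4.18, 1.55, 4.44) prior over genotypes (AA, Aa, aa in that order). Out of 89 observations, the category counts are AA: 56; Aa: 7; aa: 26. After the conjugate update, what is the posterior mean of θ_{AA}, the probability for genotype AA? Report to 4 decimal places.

0.6068

The Dirichlet prior is conjugate to the Multinomial likelihood: each posterior αⱼ = prior αⱼ + observed count nⱼ.
Posterior concentration: (60.18, 8.55, 30.44), total = 99.17.
E[θ_{AA}|data] = α_{AA}/Σα = 60.18/99.17 = 0.6068.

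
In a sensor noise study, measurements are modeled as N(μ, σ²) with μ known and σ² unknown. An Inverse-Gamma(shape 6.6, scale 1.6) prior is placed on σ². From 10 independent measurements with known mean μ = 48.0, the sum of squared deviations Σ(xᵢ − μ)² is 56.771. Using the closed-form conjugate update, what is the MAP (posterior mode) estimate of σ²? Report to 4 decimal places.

2.3798

With known mean μ and an Inverse-Gamma(α, β) prior on σ², the Normal likelihood is conjugate: posterior is Inv-Gamma(α + n/2, β + Σ(xᵢ−μ)²/2).
Posterior: Inv-Gamma(6.6 + 10/2, 1.6 + 56.771/2) = Inv-Gamma(11.60, 29.9855).
Mode = β/(α+1) = 29.9855/12.60 = 2.3798.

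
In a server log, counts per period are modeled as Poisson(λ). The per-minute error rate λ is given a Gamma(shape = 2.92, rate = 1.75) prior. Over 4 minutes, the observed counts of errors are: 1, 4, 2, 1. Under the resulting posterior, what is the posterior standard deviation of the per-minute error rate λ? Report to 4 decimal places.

With a Gamma(shape α, rate β) prior, the Poisson likelihood is conjugate: the posterior is Gamma(α + ΣXᵢ, β + n).
Sum of counts S = 8 over n = 4 minutes.
Posterior: Gamma(α+S, β+n) = Gamma(2.92+8, 1.75+4) = Gamma(10.92, 5.75).
SD = √α/β = √10.92/5.75 = 0.5747.

0.5747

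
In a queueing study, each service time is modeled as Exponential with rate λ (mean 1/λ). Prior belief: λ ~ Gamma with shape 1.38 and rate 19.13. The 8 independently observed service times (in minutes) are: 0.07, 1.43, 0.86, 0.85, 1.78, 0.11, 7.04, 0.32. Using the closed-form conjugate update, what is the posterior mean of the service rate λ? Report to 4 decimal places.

0.2969

With a Gamma(shape α, rate β) prior on the exponential rate λ, the posterior after n observations with total T = Σxᵢ is Gamma(α+n, β+T).
Sum of observations T = 12.46 minutes; n = 8.
Posterior: Gamma(1.38+8, 19.13+12.46) = Gamma(9.38, 31.59).
Posterior mean of λ = α/β = 9.38/31.59 = 0.2969.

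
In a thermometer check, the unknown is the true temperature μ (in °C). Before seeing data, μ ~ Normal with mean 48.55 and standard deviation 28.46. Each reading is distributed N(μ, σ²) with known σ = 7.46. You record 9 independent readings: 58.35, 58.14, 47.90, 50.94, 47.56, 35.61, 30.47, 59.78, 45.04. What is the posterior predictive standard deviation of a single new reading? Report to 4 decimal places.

For Normal data with known variance σ², a Normal(μ₀, σ₀²) prior on μ is conjugate. Posterior precision = 1/σ₀² + n/σ²; posterior mean is the precision-weighted average of μ₀ and x̄.
σ₀² = 28.46² = 809.9716, σ² = 7.46² = 55.6516; σ² + n·σ₀² = 55.6516 + 9·809.9716 = 7345.396.
Posterior precision = 1/σ₀² + n/σ² = 1/809.9716 + 9/55.6516 = (σ² + n·σ₀²)/(σ₀²σ²) = 7345.396/(809.9716·55.6516); posterior variance σₙ² = σ₀²σ²/(σ² + n·σ₀²) = 809.9716·55.6516/7345.396 = 6.136662.
Predictive variance for one new observation = σₙ² + σ² = 809.9716·55.6516/7345.396 + 55.6516 = σ²·(σ₀² + 7345.396)/7345.396 = 55.6516·8155.3676/7345.396 = 61.788262; SD = √(55.6516·8155.3676/7345.396) = 7.8606.

7.8606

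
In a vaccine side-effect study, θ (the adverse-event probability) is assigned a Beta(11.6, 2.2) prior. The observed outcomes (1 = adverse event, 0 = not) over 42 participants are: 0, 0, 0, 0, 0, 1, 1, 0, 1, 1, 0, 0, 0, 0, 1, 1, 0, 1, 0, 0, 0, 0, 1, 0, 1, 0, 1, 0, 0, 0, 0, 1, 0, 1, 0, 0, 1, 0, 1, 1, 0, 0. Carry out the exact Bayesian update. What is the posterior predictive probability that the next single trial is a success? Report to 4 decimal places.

The Beta prior is conjugate to a Binomial/Bernoulli likelihood; the update adds successes to α and failures to β.
Posterior: Beta(α+k, β+n−k) = Beta(11.6+15, 2.2+27) = Beta(26.6, 29.2).
For a single future Bernoulli trial, P(success | data) = α/(α+β) = 0.4767.

0.4767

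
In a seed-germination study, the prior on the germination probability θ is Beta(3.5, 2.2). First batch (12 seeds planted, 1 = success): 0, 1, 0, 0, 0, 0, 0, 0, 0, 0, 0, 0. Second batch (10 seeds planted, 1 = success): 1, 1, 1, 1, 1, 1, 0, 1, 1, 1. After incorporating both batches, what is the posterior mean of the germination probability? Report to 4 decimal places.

0.4874

The Beta prior is conjugate to a Binomial/Bernoulli likelihood; the update adds successes to α and failures to β.
After batch 1: Beta(3.5+1, 2.2+11) = Beta(4.5, 13.2).
After batch 2: Beta(4.5+9, 13.2+1) = Beta(13.5, 14.2).
Posterior mean = α/(α+β) = 13.5/27.7 = 0.4874.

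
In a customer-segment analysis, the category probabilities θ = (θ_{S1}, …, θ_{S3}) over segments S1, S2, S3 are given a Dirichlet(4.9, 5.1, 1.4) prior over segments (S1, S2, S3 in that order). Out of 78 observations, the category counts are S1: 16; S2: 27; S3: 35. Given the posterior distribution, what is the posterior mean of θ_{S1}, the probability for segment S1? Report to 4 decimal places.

The Dirichlet prior is conjugate to the Multinomial likelihood: each posterior αⱼ = prior αⱼ + observed count nⱼ.
Posterior concentration: (20.9, 32.1, 36.4), total = 89.4.
E[θ_{S1}|data] = α_{S1}/Σα = 20.9/89.4 = 0.2338.

0.2338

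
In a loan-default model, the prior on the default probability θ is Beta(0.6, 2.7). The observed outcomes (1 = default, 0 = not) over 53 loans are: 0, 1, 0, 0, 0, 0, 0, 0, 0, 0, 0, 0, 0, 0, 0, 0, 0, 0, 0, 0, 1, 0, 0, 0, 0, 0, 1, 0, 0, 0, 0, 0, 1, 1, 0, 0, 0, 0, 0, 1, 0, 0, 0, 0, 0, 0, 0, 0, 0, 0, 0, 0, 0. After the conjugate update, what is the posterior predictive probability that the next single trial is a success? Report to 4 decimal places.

The Beta prior is conjugate to a Binomial/Bernoulli likelihood; the update adds successes to α and failures to β.
Posterior: Beta(α+k, β+n−k) = Beta(0.6+6, 2.7+47) = Beta(6.6, 49.7).
For a single future Bernoulli trial, P(success | data) = α/(α+β) = 0.1172.

0.1172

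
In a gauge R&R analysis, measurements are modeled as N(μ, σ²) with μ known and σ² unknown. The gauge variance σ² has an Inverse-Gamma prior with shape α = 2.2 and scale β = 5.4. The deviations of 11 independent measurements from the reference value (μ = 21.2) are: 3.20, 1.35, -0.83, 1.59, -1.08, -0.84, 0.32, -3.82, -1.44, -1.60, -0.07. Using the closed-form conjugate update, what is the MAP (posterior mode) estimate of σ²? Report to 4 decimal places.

2.7175

With known mean μ and an Inverse-Gamma(α, β) prior on σ², the Normal likelihood is conjugate: posterior is Inv-Gamma(α + n/2, β + Σ(xᵢ−μ)²/2).
Σ(xᵢ−μ)² = (3.20)² + (1.35)² + (-0.83)² + (1.59)² + (-1.08)² + (-0.84)² + (0.32)² + (-3.82)² + (-1.44)² + (-1.60)² + (-0.07)² = 36.4848.
Posterior: Inv-Gamma(2.2 + 11/2, 5.4 + 36.4848/2) = Inv-Gamma(7.70, 23.64240).
Mode = β/(α+1) = 23.64240/8.70 = 2.7175.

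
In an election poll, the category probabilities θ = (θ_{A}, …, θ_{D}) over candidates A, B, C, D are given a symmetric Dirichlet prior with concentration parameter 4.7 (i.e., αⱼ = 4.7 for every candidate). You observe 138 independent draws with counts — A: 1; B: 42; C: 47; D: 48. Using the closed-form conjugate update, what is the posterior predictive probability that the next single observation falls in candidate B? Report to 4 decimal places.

The Dirichlet prior is conjugate to the Multinomial likelihood: each posterior αⱼ = prior αⱼ + observed count nⱼ.
Posterior concentration: (5.7, 46.7, 51.7, 52.7), total = 156.8.
P(next = B | data) = α_{B}/Σα = 0.2978.

0.2978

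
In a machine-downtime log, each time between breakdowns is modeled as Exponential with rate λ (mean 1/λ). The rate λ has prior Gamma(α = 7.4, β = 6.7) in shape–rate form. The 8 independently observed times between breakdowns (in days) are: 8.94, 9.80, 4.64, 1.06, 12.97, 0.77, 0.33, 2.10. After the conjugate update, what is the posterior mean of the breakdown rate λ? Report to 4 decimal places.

0.3255

With a Gamma(shape α, rate β) prior on the exponential rate λ, the posterior after n observations with total T = Σxᵢ is Gamma(α+n, β+T).
Sum of observations T = 40.61 days; n = 8.
Posterior: Gamma(7.4+8, 6.7+40.61) = Gamma(15.4, 47.31).
Posterior mean of λ = α/β = 15.4/47.31 = 0.3255.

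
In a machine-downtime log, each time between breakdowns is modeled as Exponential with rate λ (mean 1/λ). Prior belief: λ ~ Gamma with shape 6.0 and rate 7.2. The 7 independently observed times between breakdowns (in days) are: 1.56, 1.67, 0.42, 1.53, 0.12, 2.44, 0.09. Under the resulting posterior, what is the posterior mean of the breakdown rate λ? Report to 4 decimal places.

0.8649

With a Gamma(shape α, rate β) prior on the exponential rate λ, the posterior after n observations with total T = Σxᵢ is Gamma(α+n, β+T).
Sum of observations T = 7.83 days; n = 7.
Posterior: Gamma(6.0+7, 7.2+7.83) = Gamma(13.0, 15.03).
Posterior mean of λ = α/β = 13.0/15.03 = 0.8649.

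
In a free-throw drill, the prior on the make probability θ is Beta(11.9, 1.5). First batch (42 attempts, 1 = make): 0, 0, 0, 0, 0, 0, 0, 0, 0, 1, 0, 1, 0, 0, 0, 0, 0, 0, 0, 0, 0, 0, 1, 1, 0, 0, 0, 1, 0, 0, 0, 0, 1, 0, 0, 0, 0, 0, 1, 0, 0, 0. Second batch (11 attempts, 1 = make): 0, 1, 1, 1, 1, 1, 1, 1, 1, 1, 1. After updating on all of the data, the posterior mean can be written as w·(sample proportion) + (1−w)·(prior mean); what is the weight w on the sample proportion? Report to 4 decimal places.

0.7982

The Beta prior is conjugate to a Binomial/Bernoulli likelihood; the update adds successes to α and failures to β.
Total number of attempts: n = 42 + 11 = 53.
Posterior mean = (α₀+k)/(α₀+β₀+n) = [n/(α₀+β₀+n)]·(k/n) + [(α₀+β₀)/(α₀+β₀+n)]·α₀/(α₀+β₀), so only n and the prior enter the weight.
The weight on the data is w = n/(α₀+β₀+n) = 53/(11.9+1.5+53) = 53/66.4 = 0.7982.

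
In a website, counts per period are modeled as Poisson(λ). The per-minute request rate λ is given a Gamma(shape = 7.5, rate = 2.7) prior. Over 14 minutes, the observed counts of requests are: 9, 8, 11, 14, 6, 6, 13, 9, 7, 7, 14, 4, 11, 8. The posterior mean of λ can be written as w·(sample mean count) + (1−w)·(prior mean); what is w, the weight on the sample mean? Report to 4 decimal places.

With a Gamma(shape α, rate β) prior, the Poisson likelihood is conjugate: the posterior is Gamma(α + ΣXᵢ, β + n).
Posterior mean = (α₀+S)/(β₀+n) = [n/(β₀+n)]·(S/n) + [β₀/(β₀+n)]·(α₀/β₀), so only n and β₀ enter the weight.
Weight on data w = n/(β₀+n) = 14/(2.7+14) = 14/16.7 = 0.8383.

0.8383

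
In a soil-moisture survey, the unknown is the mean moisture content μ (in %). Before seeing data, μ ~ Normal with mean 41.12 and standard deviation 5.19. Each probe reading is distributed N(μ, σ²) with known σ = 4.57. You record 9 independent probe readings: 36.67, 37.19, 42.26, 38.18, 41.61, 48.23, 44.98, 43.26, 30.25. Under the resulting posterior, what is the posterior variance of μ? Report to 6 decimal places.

2.136486

For Normal data with known variance σ², a Normal(μ₀, σ₀²) prior on μ is conjugate. Posterior precision = 1/σ₀² + n/σ²; posterior mean is the precision-weighted average of μ₀ and x̄.
σ₀² = 5.19² = 26.9361, σ² = 4.57² = 20.8849; σ² + n·σ₀² = 20.8849 + 9·26.9361 = 263.3098.
Posterior precision = 1/σ₀² + n/σ² = 1/26.9361 + 9/20.8849 = (σ² + n·σ₀²)/(σ₀²σ²) = 263.3098/(26.9361·20.8849); posterior variance σₙ² = σ₀²σ²/(σ² + n·σ₀²) = 26.9361·20.8849/263.3098 = 2.136486.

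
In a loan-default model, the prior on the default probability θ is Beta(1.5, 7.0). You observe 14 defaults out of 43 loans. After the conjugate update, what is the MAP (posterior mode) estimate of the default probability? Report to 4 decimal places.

The Beta prior is conjugate to a Binomial/Bernoulli likelihood; the update adds successes to α and failures to β.
Posterior: Beta(α+k, β+n−k) = Beta(1.5+14, 7.0+29) = Beta(15.5, 36.0).
Mode of Beta(a,b) for a,b>1 is (a−1)/(a+b−2) = 14.5/49.5 = 0.2929.

0.2929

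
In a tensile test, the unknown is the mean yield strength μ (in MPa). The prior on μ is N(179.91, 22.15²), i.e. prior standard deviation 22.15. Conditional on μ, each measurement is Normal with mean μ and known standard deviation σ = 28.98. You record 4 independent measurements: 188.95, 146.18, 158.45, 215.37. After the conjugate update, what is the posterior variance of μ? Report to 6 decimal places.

For Normal data with known variance σ², a Normal(μ₀, σ₀²) prior on μ is conjugate. Posterior precision = 1/σ₀² + n/σ²; posterior mean is the precision-weighted average of μ₀ and x̄.
σ₀² = 22.15² = 490.6225, σ² = 28.98² = 839.8404; σ² + n·σ₀² = 839.8404 + 4·490.6225 = 2802.3304.
Posterior precision = 1/σ₀² + n/σ² = 1/490.6225 + 4/839.8404 = (σ² + n·σ₀²)/(σ₀²σ²) = 2802.3304/(490.6225·839.8404); posterior variance σₙ² = σ₀²σ²/(σ² + n·σ₀²) = 490.6225·839.8404/2802.3304 = 147.036408.

147.036408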